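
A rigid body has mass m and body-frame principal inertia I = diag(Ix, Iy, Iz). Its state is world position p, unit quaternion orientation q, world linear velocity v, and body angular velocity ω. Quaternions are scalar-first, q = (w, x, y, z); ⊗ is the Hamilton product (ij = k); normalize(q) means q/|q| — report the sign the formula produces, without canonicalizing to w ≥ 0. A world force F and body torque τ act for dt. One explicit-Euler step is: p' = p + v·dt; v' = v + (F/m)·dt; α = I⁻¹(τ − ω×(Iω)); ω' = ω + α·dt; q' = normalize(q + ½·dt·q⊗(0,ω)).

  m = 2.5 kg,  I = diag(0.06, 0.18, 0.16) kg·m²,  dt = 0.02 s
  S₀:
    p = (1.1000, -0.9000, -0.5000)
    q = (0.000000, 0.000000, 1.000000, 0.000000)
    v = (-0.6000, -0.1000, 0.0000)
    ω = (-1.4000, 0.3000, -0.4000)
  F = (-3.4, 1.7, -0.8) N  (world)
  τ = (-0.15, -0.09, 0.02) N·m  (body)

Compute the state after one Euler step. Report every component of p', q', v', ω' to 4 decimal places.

precession coupling ω×(Iω) = (0.0024, -0.0560, -0.0504)
angular accel α = (-2.5400, -0.1889, 0.4400)
ω + α·dt = (-1.4508, 0.2962, -0.3912)
Hamilton product q⊗(0,ω) = (-0.3000000, -0.4000000, 0.0000000, 1.4000000)
q + ½dt·q⊗(0,ω), renormalized = (-0.0030, -0.0040, 0.9999, 0.0140)
a = F/m = (-1.3600, 0.6800, -0.3200)
p + v·dt = (1.0880, -0.9020, -0.5000)
new velocity v' = (-0.6272, -0.0864, -0.0064)

p' = (1.0880, -0.9020, -0.5000)
q' = (-0.0030, -0.0040, 0.9999, 0.0140)
v' = (-0.6272, -0.0864, -0.0064)
ω' = (-1.4508, 0.2962, -0.3912)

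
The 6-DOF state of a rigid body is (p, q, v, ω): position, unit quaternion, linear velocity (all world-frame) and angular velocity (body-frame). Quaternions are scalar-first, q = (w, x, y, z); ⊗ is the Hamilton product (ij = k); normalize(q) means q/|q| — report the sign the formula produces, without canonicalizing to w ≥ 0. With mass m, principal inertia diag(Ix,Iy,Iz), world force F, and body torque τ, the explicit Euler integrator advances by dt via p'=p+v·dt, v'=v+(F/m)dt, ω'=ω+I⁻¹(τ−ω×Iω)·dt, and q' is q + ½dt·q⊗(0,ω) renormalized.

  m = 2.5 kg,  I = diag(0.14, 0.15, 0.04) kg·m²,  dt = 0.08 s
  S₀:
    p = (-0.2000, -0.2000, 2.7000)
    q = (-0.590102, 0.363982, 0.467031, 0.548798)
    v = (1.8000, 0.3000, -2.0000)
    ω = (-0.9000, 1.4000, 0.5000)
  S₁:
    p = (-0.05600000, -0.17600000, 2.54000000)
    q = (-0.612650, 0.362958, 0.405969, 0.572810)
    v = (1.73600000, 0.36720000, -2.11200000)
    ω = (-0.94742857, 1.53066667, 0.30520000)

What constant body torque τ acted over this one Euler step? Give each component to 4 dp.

τ = (-0.1600, 0.2000, -0.1100)

rate change Δω = (-0.04742857, 0.13066667, -0.19480000)
applied torque τ = (-0.1600, 0.2000, -0.1100)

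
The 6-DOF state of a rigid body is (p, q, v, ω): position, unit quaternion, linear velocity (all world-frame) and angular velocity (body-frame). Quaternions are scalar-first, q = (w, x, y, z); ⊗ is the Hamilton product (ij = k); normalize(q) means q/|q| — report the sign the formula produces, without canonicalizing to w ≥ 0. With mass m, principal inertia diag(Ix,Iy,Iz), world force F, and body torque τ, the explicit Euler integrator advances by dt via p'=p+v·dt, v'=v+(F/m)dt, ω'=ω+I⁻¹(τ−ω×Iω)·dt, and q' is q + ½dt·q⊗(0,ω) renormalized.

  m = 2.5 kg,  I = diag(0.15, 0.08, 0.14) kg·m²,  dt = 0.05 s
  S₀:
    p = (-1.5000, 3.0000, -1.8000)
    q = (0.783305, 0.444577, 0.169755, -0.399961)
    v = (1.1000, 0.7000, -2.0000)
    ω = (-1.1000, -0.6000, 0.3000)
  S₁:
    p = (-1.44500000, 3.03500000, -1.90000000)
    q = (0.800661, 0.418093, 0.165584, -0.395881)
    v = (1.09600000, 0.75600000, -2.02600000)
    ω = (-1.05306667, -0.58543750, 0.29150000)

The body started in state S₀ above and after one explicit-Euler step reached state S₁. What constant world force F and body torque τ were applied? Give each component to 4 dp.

F = (-0.2000, 2.8000, -1.3000)
τ = (0.1300, 0.0200, -0.0700)

Δv = v₁−v₀ = (-0.00400000, 0.05600000, -0.02600000)
m·(v₁−v₀)/dt = (-0.2000, 2.8000, -1.3000)
ω₁ − ω₀ = (0.04693333, 0.01456250, -0.00850000)
I·α + gyro = (0.1300, 0.0200, -0.0700)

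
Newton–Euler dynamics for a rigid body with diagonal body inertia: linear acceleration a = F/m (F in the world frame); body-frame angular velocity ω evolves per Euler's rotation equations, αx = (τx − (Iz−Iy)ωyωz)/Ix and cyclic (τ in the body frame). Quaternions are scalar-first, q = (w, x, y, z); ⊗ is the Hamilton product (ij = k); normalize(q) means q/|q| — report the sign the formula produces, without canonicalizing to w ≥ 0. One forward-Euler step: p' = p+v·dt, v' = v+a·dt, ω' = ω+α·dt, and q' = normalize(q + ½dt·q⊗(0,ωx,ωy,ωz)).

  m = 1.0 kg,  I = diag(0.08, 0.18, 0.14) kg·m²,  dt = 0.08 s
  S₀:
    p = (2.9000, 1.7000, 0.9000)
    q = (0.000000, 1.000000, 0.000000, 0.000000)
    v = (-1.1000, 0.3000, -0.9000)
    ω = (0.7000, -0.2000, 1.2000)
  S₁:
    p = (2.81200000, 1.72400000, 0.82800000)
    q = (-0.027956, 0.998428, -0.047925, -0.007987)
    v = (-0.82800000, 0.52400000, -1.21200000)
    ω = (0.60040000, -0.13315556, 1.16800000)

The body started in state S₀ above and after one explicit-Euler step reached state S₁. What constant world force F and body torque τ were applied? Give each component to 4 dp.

velocity change Δv = (0.27200000, 0.22400000, -0.31200000)
F = m·Δv/dt = (3.4000, 2.8000, -3.9000)
ω₁ − ω₀ = (-0.09960000, 0.06684444, -0.03200000)
ω₀×(Iω₀) = (0.0096, -0.0504, -0.0140)
applied torque τ = (-0.0900, 0.1000, -0.0700)

F = (3.4000, 2.8000, -3.9000)
τ = (-0.0900, 0.1000, -0.0700)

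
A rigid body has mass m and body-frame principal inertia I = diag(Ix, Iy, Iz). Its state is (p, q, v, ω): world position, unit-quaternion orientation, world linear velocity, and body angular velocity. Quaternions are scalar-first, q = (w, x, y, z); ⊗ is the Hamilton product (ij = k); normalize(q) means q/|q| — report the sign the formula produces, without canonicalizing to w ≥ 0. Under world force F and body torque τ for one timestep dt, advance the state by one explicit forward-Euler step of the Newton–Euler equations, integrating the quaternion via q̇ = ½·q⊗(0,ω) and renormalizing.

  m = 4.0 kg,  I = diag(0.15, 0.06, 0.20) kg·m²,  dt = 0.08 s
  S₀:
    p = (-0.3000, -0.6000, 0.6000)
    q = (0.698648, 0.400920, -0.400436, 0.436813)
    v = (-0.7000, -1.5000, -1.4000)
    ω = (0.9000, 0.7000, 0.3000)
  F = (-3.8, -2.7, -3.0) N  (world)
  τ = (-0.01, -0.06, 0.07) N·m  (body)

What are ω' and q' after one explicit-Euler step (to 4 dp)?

precession coupling ω×(Iω) = (0.0294, -0.0135, -0.0567)
(τ − ω×Iω)/I = (-0.2627, -0.7750, 0.6335)
ω + α·dt = (0.8790, 0.6380, 0.3507)
2q̇ = q⊗(0,ω) = (-0.2115667, 0.2028833, 0.7619093, 0.8506308)
updated quaternion q' = (0.6894, 0.4086, -0.3695, 0.4703)

ω' = (0.8790, 0.6380, 0.3507)
q' = (0.6894, 0.4086, -0.3695, 0.4703)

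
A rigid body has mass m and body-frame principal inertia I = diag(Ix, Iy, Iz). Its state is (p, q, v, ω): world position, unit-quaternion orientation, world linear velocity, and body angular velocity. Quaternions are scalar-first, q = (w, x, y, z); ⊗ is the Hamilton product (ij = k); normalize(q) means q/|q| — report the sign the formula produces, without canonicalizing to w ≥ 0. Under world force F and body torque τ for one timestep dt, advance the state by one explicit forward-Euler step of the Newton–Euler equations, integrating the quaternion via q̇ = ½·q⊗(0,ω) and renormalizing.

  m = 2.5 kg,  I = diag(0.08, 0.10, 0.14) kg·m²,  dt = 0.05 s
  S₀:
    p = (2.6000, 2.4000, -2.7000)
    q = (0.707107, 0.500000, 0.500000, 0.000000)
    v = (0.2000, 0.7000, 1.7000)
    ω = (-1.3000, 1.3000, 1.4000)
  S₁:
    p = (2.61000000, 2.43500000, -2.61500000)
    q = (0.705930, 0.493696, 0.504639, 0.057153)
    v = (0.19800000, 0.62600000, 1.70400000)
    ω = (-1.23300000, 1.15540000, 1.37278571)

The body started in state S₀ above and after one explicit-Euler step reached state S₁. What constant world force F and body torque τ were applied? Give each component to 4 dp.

velocity change Δv = (-0.00200000, -0.07400000, 0.00400000)
F = m·Δv/dt = (-0.1000, -3.7000, 0.2000)
ω₁ − ω₀ = (0.06700000, -0.14460000, -0.02721429)
gyro term ω₀×Iω₀ = (0.0728, 0.1092, -0.0338)
applied torque τ = (0.1800, -0.1800, -0.1100)

F = (-0.1000, -3.7000, 0.2000)
τ = (0.1800, -0.1800, -0.1100)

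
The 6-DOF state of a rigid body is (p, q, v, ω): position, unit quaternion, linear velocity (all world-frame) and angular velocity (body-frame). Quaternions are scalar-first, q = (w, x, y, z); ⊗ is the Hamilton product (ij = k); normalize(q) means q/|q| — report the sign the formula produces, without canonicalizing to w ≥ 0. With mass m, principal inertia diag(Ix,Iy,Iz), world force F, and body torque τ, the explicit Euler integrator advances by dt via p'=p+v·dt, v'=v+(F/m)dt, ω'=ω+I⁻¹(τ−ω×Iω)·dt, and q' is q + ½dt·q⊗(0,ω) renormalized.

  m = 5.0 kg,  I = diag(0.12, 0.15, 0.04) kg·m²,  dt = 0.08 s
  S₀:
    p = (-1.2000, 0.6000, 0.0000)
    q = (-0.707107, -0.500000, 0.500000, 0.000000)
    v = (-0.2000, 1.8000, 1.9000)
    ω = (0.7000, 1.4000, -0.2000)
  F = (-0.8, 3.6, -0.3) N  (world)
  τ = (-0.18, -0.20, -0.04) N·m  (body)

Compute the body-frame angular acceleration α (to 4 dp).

precession coupling ω×(Iω) = (0.0308, -0.0112, 0.0294)
α = I⁻¹(τ − ω×Iω) = (-1.7567, -1.2587, -1.7350)

α = (-1.7567, -1.2587, -1.7350)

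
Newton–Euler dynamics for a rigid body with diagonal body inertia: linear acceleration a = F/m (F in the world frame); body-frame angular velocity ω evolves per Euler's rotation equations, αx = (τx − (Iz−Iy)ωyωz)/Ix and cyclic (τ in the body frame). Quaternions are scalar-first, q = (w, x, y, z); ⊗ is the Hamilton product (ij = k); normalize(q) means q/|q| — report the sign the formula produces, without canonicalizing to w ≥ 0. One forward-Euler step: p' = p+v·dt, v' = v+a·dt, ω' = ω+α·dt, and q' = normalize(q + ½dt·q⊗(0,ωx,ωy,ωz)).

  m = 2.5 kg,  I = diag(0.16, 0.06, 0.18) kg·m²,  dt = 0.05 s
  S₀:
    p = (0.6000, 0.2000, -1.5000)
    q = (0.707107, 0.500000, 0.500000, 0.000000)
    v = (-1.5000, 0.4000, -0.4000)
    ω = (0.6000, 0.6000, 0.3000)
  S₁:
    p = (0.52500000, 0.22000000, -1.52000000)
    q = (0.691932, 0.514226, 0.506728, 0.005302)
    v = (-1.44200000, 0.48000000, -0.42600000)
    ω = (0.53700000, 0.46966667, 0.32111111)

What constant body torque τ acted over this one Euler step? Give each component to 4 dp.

rate change Δω = (-0.06300000, -0.13033333, 0.02111111)
ω₀×(Iω₀) = (0.0216, -0.0036, -0.0360)
applied torque τ = (-0.1800, -0.1600, 0.0400)

τ = (-0.1800, -0.1600, 0.0400)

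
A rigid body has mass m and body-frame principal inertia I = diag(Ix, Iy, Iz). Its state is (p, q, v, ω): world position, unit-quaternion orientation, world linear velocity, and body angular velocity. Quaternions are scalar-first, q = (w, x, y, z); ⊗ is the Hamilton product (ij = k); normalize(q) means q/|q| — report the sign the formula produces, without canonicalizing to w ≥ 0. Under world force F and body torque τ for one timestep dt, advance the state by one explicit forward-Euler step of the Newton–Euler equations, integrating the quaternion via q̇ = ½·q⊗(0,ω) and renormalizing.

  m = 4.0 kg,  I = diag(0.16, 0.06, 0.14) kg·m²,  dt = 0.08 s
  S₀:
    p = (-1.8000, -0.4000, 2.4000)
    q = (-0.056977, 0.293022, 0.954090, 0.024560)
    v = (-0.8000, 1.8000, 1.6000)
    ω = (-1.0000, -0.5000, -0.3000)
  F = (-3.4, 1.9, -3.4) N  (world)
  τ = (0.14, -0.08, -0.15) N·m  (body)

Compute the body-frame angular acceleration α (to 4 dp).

ω×(Iω) gyroscopic = (0.0120, 0.0060, -0.0500)
angular accel α = (0.8000, -1.4333, -0.7143)

α = (0.8000, -1.4333, -0.7143)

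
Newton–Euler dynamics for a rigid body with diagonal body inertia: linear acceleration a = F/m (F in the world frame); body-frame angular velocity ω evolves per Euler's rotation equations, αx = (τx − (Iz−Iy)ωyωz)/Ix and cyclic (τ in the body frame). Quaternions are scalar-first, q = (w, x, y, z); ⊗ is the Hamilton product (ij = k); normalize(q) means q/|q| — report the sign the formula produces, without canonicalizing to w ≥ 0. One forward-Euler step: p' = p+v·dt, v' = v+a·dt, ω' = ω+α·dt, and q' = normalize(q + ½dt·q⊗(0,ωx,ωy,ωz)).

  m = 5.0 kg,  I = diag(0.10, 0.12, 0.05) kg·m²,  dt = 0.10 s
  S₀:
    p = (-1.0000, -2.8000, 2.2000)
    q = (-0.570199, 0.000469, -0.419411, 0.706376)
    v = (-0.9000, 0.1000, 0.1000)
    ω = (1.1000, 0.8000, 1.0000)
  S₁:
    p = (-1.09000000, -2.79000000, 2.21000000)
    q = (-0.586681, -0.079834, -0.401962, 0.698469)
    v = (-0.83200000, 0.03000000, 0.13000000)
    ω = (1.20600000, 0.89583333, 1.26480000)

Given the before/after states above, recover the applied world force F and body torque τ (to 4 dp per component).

F = (3.4000, -3.5000, 1.5000)
τ = (0.0500, 0.1700, 0.1500)

Δω = ω₁−ω₀ = (0.10600000, 0.09583333, 0.26480000)
ω₀×(Iω₀) = (-0.0560, 0.0550, 0.0176)
I·α + gyro = (0.0500, 0.1700, 0.1500)
v₁ − v₀ = (0.06800000, -0.07000000, 0.03000000)
applied force F = (3.4000, -3.5000, 1.5000)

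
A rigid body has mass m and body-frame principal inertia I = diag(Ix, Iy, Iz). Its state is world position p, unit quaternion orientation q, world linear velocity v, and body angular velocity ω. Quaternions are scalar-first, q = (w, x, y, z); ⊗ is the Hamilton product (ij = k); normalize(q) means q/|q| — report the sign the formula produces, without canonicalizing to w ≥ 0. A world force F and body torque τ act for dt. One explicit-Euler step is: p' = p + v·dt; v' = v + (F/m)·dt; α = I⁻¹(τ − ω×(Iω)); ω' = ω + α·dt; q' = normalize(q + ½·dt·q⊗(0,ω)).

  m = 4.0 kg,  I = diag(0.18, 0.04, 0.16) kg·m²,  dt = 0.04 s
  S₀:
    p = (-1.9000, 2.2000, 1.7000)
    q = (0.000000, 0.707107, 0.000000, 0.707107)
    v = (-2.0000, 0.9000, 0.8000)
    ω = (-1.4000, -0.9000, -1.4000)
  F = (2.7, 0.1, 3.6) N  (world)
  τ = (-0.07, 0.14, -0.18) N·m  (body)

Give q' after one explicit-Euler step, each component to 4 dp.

q⊗(0,ω) = (1.9798996, 0.6363963, 0.0000000, -0.6363963)
q + ½dt·q⊗(0,ω), renormalized = (0.0396, 0.7192, 0.0000, 0.6937)

q' = (0.0396, 0.7192, 0.0000, 0.6937)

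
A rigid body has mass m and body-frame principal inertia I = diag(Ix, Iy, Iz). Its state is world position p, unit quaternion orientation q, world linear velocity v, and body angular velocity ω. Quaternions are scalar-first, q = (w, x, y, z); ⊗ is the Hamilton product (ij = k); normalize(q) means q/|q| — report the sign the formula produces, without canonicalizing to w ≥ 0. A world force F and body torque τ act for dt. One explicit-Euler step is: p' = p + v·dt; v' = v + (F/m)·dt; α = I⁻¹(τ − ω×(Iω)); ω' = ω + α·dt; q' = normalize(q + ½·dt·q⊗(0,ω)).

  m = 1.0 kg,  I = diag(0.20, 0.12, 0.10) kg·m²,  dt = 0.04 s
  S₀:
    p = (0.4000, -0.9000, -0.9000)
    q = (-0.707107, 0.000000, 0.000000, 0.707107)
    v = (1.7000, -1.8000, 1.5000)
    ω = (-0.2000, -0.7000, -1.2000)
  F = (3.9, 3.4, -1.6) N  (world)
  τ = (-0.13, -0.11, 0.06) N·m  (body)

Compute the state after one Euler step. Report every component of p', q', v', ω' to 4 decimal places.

a = (3.9000, 3.4000, -1.6000)
new position p' = (0.4680, -0.9720, -0.8400)
new velocity v' = (1.8560, -1.6640, 1.4360)
gyro term ω×Iω = (-0.0168, 0.0240, -0.0112)
α = I⁻¹(τ − ω×Iω) = (-0.5660, -1.1167, 0.7120)
ω' = ω + α·dt = (-0.2226, -0.7447, -1.1715)
q⊗(0,ω) = (0.8485284, 0.6363963, 0.3535535, 0.8485284)
q + ½dt·q⊗(0,ω), renormalized = (-0.6899, 0.0127, 0.0071, 0.7238)

p' = (0.4680, -0.9720, -0.8400)
q' = (-0.6899, 0.0127, 0.0071, 0.7238)
v' = (1.8560, -1.6640, 1.4360)
ω' = (-0.2226, -0.7447, -1.1715)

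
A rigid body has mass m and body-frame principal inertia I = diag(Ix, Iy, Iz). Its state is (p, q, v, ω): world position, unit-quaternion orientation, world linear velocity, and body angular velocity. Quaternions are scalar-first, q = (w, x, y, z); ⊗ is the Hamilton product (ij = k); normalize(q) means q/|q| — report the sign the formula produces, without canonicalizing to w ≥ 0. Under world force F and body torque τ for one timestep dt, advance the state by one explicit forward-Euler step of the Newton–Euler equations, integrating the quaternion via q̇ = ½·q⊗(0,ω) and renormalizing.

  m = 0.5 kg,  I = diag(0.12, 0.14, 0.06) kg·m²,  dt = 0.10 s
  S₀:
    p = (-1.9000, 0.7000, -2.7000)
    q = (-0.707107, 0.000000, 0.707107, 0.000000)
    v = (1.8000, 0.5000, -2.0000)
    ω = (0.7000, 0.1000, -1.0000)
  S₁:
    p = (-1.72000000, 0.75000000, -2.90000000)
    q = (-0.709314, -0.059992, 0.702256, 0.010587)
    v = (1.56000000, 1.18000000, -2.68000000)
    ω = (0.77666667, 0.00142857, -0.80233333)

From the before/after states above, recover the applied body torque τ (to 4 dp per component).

τ = (0.1000, -0.1800, 0.1200)

rate change Δω = (0.07666667, -0.09857143, 0.19766667)
τ = I·(Δω/dt) + ω₀×(Iω₀) = (0.1000, -0.1800, 0.1200)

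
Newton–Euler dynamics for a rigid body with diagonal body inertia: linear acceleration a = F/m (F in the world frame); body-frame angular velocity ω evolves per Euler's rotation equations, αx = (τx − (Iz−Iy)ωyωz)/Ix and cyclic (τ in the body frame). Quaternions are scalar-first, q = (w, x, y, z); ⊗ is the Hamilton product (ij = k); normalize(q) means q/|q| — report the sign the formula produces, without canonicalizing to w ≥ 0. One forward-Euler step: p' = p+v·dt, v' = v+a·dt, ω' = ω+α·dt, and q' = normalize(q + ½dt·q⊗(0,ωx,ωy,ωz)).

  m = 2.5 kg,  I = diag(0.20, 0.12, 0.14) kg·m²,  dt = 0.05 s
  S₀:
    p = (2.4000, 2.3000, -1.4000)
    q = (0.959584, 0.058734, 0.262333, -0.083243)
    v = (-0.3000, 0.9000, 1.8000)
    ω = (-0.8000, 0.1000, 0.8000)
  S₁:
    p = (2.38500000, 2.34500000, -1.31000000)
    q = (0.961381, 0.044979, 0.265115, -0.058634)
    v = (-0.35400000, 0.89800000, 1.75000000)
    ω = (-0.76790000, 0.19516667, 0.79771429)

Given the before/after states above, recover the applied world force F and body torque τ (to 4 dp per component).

Δω = ω₁−ω₀ = (0.03210000, 0.09516667, -0.00228571)
precession coupling = (0.0016, -0.0384, 0.0064)
τ = I·(Δω/dt) + ω₀×(Iω₀) = (0.1300, 0.1900, 0.0000)
velocity change Δv = (-0.05400000, -0.00200000, -0.05000000)
m·(v₁−v₀)/dt = (-2.7000, -0.1000, -2.5000)

F = (-2.7000, -0.1000, -2.5000)
τ = (0.1300, 0.1900, 0.0000)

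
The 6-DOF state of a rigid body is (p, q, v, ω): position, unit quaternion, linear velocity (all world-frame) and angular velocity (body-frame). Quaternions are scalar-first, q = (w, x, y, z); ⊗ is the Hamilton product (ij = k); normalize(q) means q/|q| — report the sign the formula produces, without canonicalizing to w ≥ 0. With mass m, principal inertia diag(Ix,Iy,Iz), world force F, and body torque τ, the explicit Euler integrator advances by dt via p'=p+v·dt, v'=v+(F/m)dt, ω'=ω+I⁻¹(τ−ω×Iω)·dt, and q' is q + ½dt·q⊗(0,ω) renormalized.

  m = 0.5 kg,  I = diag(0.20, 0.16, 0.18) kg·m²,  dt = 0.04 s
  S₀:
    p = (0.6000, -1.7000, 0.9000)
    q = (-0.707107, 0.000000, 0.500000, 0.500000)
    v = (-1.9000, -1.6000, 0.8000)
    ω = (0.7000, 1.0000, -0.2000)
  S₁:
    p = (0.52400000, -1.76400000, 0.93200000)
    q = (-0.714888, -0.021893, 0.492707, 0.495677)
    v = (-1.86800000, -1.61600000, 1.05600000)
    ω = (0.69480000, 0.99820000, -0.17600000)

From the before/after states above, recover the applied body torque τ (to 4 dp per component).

ω₁ − ω₀ = (-0.00520000, -0.00180000, 0.02400000)
precession coupling = (-0.0040, -0.0028, -0.0280)
τ = I·(Δω/dt) + ω₀×(Iω₀) = (-0.0300, -0.0100, 0.0800)

τ = (-0.0300, -0.0100, 0.0800)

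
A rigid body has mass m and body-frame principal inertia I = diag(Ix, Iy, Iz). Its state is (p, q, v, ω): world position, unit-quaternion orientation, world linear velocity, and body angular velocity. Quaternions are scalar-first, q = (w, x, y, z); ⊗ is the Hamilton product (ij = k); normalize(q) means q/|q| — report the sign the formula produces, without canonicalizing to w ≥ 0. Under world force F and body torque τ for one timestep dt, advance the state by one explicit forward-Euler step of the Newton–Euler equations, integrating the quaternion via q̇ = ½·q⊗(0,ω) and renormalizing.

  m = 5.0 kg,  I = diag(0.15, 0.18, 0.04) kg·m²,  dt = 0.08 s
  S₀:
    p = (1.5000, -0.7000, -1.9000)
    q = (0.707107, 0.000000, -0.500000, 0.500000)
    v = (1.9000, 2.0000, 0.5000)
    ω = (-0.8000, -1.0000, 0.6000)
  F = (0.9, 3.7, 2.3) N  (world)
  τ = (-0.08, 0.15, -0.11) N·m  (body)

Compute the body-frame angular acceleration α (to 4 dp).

precession coupling ω×(Iω) = (0.0840, -0.0528, 0.0240)
angular accel α = (-1.0933, 1.1267, -3.3500)

α = (-1.0933, 1.1267, -3.3500)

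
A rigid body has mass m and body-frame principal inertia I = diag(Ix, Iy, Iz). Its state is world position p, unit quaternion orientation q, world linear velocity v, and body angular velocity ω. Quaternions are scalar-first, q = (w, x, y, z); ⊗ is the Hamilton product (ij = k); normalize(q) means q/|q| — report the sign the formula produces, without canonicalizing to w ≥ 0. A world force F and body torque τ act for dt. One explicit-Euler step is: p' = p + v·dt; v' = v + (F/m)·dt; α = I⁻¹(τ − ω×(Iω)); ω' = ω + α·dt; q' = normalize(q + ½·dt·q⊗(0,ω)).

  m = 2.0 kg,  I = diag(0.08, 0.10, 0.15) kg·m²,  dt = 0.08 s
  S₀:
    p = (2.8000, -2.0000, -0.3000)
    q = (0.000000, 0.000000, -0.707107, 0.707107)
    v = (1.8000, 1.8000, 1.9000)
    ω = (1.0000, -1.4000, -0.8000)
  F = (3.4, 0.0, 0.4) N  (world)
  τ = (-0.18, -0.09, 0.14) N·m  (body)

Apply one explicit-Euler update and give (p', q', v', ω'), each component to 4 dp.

ω×(Iω) gyroscopic = (0.0560, 0.0560, -0.0280)
(τ − ω×Iω)/I = (-2.9500, -1.4600, 1.1200)
ω' = ω + α·dt = (0.7640, -1.5168, -0.7104)
q⊗(0,ω) = (-0.4242642, 1.5556354, 0.7071070, 0.7071070)
q + ½dt·q⊗(0,ω), renormalized = (-0.0169, 0.0620, -0.6769, 0.7333)
new position p' = (2.9440, -1.8560, -0.1480)
v' = v + a·dt = (1.9360, 1.8000, 1.9160)

p' = (2.9440, -1.8560, -0.1480)
q' = (-0.0169, 0.0620, -0.6769, 0.7333)
v' = (1.9360, 1.8000, 1.9160)
ω' = (0.7640, -1.5168, -0.7104)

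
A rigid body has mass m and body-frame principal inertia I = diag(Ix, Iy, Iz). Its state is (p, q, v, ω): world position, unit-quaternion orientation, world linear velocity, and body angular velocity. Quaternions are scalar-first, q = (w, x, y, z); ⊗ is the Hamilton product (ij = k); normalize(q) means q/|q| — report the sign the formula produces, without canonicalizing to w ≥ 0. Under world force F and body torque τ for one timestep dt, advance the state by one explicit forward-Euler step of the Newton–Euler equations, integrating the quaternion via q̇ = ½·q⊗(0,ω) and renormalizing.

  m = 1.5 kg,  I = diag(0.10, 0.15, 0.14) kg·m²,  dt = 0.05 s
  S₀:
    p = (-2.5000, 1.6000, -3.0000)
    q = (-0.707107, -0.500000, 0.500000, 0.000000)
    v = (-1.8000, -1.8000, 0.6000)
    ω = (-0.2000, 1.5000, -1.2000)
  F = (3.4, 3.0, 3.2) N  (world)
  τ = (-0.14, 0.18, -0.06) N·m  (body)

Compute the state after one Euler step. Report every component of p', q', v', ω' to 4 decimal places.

p' = (-2.5900, 1.5100, -2.9700)
q' = (-0.7275, -0.5109, 0.4579, 0.0050)
v' = (-1.6867, -1.7000, 0.7067)
ω' = (-0.2790, 1.5632, -1.2161)

new position p' = (-2.5900, 1.5100, -2.9700)
v' = v + a·dt = (-1.6867, -1.7000, 0.7067)
precession coupling ω×(Iω) = (0.0180, -0.0096, -0.0150)
(τ − ω×Iω)/I = (-1.5800, 1.2640, -0.3214)
ω' = ω + α·dt = (-0.2790, 1.5632, -1.2161)
q⊗(0,ω) = (-0.8500000, -0.4585786, -1.6606605, 0.1985284)
q' = normalize(q + ½dt·q⊗(0,ω)) = (-0.7275, -0.5109, 0.4579, 0.0050)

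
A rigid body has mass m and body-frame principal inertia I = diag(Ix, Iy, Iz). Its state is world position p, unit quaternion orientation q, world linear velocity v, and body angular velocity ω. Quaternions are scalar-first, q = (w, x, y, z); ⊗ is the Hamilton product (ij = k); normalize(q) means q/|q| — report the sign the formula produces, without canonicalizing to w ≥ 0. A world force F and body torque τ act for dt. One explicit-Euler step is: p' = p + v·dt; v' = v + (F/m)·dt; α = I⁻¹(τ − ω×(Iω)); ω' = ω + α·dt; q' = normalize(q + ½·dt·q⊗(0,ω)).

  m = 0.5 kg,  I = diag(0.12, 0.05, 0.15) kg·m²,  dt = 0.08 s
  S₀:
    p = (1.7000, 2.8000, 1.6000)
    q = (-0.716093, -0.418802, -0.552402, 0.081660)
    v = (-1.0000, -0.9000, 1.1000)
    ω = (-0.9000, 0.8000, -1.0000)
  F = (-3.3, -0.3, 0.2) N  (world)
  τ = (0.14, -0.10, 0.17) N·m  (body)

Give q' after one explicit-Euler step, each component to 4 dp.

q' = (-0.7088, -0.3728, -0.5938, 0.0769)

2q̇ = q⊗(0,ω) = (0.1466598, 1.1315577, -1.0651704, -0.1161104)
q' = normalize(q + ½dt·q⊗(0,ω)) = (-0.7088, -0.3728, -0.5938, 0.0769)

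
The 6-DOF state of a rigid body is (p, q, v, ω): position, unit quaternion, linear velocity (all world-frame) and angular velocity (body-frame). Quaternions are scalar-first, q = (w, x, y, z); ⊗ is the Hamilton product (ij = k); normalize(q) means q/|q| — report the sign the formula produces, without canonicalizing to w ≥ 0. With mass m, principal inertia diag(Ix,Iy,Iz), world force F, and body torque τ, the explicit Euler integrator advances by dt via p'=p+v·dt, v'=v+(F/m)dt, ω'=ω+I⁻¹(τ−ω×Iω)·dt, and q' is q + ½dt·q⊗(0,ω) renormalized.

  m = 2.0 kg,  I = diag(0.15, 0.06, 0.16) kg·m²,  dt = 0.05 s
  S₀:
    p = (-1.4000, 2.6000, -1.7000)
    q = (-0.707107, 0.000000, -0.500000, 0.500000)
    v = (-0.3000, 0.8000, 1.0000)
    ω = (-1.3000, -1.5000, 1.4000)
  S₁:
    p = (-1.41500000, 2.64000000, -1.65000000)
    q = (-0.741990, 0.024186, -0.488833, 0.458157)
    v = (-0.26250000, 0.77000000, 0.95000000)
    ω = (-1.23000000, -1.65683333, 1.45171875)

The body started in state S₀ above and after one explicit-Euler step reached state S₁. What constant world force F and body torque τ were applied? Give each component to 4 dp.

Δω = ω₁−ω₀ = (0.07000000, -0.15683333, 0.05171875)
applied torque τ = (0.0000, -0.1700, -0.0100)
Δv = v₁−v₀ = (0.03750000, -0.03000000, -0.05000000)
F = m·Δv/dt = (1.5000, -1.2000, -2.0000)

F = (1.5000, -1.2000, -2.0000)
τ = (0.0000, -0.1700, -0.0100)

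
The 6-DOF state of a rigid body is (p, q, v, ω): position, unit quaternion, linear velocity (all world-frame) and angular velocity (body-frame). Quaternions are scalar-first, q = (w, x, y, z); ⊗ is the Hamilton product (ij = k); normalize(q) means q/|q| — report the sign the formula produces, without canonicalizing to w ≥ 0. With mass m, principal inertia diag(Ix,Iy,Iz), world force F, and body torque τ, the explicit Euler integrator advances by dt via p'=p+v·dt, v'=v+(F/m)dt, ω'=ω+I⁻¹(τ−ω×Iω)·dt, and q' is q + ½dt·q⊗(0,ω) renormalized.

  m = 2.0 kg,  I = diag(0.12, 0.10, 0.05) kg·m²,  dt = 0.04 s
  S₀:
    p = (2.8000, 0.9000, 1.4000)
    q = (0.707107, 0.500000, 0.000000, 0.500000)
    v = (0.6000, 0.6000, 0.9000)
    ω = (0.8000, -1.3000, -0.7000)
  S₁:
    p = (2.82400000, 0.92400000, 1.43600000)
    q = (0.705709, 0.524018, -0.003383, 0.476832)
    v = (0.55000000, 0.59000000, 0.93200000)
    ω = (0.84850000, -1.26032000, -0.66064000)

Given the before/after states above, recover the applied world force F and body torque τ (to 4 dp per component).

F = (-2.5000, -0.5000, 1.6000)
τ = (0.1000, 0.0600, 0.0700)

v₁ − v₀ = (-0.05000000, -0.01000000, 0.03200000)
m·(v₁−v₀)/dt = (-2.5000, -0.5000, 1.6000)
rate change Δω = (0.04850000, 0.03968000, 0.03936000)
I·α + gyro = (0.1000, 0.0600, 0.0700)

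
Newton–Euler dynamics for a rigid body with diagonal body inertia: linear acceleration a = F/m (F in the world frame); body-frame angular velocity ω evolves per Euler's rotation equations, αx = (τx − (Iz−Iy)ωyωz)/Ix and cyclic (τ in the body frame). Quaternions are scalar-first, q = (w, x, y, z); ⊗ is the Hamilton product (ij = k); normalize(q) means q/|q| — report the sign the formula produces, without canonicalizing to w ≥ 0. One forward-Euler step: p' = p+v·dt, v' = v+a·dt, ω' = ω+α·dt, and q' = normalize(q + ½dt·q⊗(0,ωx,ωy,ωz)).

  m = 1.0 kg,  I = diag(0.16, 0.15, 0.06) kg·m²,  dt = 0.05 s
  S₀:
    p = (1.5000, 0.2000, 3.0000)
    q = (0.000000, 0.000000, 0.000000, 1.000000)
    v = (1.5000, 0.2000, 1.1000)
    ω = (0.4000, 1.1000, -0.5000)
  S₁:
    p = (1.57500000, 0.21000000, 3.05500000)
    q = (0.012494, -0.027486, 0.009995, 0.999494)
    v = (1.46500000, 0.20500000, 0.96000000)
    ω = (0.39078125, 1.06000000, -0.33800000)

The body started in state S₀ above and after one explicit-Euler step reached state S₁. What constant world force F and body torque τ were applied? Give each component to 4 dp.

rate change Δω = (-0.00921875, -0.04000000, 0.16200000)
ω₀×(Iω₀) = (0.0495, -0.0200, -0.0044)
τ = I·(Δω/dt) + ω₀×(Iω₀) = (0.0200, -0.1400, 0.1900)
velocity change Δv = (-0.03500000, 0.00500000, -0.14000000)
m·(v₁−v₀)/dt = (-0.7000, 0.1000, -2.8000)

F = (-0.7000, 0.1000, -2.8000)
τ = (0.0200, -0.1400, 0.1900)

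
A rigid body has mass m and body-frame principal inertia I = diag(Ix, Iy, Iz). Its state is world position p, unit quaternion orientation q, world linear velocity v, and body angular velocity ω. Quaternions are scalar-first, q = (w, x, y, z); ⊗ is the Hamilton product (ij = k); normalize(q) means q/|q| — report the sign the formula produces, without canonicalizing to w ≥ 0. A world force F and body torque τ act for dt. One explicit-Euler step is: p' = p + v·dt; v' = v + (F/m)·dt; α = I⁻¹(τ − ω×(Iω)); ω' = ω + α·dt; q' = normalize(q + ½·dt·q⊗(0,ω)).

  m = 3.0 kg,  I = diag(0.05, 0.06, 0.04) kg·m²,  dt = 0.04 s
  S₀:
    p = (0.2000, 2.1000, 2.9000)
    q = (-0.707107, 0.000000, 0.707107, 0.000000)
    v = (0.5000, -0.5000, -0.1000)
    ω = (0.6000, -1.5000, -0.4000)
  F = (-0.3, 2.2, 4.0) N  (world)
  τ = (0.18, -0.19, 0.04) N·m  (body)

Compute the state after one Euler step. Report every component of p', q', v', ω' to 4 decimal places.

p' = (0.2200, 2.0800, 2.8960)
q' = (-0.6855, -0.0141, 0.7279, -0.0028)
v' = (0.4960, -0.4707, -0.0467)
ω' = (0.7536, -1.6251, -0.3510)

ω×(Iω) gyroscopic = (-0.0120, -0.0024, -0.0090)
α = I⁻¹(τ − ω×Iω) = (3.8400, -3.1267, 1.2250)
ω + α·dt = (0.7536, -1.6251, -0.3510)
2q̇ = q⊗(0,ω) = (1.0606605, -0.7071070, 1.0606605, -0.1414214)
q' = normalize(q + ½dt·q⊗(0,ω)) = (-0.6855, -0.0141, 0.7279, -0.0028)
p + v·dt = (0.2200, 2.0800, 2.8960)
v' = v + a·dt = (0.4960, -0.4707, -0.0467)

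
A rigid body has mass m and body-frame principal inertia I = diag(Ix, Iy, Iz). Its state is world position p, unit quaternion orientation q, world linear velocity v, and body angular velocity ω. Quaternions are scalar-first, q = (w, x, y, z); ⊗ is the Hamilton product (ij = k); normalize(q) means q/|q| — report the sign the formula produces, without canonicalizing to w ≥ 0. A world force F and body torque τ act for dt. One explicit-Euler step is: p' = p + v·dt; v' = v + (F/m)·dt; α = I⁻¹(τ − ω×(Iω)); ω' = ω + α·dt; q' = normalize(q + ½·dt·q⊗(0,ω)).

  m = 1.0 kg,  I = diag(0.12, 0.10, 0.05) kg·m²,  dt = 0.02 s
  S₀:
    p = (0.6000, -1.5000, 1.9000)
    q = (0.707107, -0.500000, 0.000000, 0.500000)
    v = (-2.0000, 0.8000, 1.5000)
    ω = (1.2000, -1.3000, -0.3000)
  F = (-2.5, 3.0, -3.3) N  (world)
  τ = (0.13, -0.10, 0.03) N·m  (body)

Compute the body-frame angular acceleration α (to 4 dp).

α = (1.2458, -0.7480, -0.0240)

precession coupling ω×(Iω) = (-0.0195, -0.0252, 0.0312)
α = I⁻¹(τ − ω×Iω) = (1.2458, -0.7480, -0.0240)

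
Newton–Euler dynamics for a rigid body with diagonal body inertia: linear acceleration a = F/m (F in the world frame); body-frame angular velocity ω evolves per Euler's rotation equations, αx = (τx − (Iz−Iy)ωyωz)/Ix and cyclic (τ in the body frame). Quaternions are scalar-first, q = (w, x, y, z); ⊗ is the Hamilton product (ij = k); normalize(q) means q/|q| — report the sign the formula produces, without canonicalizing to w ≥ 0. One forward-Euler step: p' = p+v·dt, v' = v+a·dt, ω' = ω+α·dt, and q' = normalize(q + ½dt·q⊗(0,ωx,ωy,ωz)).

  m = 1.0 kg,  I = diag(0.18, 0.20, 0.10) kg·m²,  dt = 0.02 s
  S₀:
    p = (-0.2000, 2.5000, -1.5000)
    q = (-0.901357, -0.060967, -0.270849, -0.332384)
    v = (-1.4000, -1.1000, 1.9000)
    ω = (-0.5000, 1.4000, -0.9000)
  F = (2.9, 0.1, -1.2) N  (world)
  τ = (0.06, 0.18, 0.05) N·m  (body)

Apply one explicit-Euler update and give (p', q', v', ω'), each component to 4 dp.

p' = (-0.2280, 2.4780, -1.4620)
q' = (-0.9007, -0.0494, -0.2823, -0.3264)
v' = (-1.3420, -1.0980, 1.8760)
ω' = (-0.5073, 1.4144, -0.8872)

p + v·dt = (-0.2280, 2.4780, -1.4620)
v' = v + a·dt = (-1.3420, -1.0980, 1.8760)
(τ − ω×Iω)/I = (-0.3667, 0.7200, 0.6400)
ω + α·dt = (-0.5073, 1.4144, -0.8872)
2q̇ = q⊗(0,ω) = (0.0495595, 1.1597802, -1.1505781, 0.5904430)
updated quaternion q' = (-0.9007, -0.0494, -0.2823, -0.3264)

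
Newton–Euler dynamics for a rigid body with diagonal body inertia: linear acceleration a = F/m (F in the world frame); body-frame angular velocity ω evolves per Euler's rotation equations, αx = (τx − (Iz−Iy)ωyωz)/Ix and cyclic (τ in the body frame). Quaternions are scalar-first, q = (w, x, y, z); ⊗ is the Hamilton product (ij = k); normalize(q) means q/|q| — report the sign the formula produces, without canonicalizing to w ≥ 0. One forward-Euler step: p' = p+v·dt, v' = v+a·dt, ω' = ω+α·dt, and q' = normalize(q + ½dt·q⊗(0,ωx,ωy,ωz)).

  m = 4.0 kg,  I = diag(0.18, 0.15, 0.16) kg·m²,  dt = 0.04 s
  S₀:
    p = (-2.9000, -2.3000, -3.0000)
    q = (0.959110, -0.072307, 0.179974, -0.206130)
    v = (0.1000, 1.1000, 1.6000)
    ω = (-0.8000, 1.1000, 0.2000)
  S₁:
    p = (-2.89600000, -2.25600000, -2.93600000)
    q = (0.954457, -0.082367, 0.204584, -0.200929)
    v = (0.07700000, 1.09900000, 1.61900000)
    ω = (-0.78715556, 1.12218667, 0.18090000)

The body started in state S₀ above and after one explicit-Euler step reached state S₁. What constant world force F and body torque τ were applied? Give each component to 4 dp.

ω₁ − ω₀ = (0.01284444, 0.02218667, -0.01910000)
precession coupling = (0.0022, -0.0032, 0.0264)
τ = I·(Δω/dt) + ω₀×(Iω₀) = (0.0600, 0.0800, -0.0500)
Δv = v₁−v₀ = (-0.02300000, -0.00100000, 0.01900000)
applied force F = (-2.3000, -0.1000, 1.9000)

F = (-2.3000, -0.1000, 1.9000)
τ = (0.0600, 0.0800, -0.0500)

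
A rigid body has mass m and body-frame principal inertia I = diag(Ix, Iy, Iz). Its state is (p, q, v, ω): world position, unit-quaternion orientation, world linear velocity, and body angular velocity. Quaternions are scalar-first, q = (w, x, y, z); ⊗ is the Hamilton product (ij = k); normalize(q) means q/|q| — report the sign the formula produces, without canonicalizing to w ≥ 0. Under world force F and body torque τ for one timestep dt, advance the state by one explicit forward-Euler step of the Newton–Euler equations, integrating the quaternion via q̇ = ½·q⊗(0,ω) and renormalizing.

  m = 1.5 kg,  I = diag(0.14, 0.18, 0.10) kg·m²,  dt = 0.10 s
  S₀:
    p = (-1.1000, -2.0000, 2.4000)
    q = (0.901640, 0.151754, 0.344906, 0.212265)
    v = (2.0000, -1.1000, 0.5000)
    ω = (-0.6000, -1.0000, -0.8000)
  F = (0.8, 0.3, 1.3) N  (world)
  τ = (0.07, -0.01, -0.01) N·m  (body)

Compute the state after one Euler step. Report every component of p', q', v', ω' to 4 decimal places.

ω×(Iω) gyroscopic = (-0.0640, 0.0192, 0.0240)
angular accel α = (0.9571, -0.1622, -0.3400)
ω + α·dt = (-0.5043, -1.0162, -0.8340)
2q̇ = q⊗(0,ω) = (0.6057704, -0.6046438, -0.9075958, -0.6661224)
updated quaternion q' = (0.9296, 0.1212, 0.2988, 0.1785)
new position p' = (-0.9000, -2.1100, 2.4500)
new velocity v' = (2.0533, -1.0800, 0.5867)

p' = (-0.9000, -2.1100, 2.4500)
q' = (0.9296, 0.1212, 0.2988, 0.1785)
v' = (2.0533, -1.0800, 0.5867)
ω' = (-0.5043, -1.0162, -0.8340)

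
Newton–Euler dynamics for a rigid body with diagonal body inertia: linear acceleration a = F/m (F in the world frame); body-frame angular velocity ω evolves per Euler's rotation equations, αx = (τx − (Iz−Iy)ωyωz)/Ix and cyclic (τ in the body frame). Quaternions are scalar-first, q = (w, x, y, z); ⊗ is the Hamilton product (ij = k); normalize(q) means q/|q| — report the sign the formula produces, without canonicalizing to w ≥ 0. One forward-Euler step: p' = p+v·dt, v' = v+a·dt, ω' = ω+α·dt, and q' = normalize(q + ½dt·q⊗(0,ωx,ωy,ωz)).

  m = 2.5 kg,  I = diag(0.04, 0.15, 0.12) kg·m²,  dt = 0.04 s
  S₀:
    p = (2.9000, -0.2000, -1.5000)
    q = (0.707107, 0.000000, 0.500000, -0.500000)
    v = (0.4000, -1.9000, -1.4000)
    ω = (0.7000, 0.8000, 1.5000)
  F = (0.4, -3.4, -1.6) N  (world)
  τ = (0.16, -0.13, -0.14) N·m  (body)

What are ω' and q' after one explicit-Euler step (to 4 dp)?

ω' = (0.8960, 0.7877, 1.4328)
q' = (0.7136, 0.0329, 0.5040, -0.4855)

precession coupling ω×(Iω) = (-0.0360, -0.0840, 0.0616)
angular accel α = (4.9000, -0.3067, -1.6800)
ω + α·dt = (0.8960, 0.7877, 1.4328)
Hamilton product q⊗(0,ω) = (0.3500000, 1.6449749, 0.2156856, 0.7106605)
q' = normalize(q + ½dt·q⊗(0,ω)) = (0.7136, 0.0329, 0.5040, -0.4855)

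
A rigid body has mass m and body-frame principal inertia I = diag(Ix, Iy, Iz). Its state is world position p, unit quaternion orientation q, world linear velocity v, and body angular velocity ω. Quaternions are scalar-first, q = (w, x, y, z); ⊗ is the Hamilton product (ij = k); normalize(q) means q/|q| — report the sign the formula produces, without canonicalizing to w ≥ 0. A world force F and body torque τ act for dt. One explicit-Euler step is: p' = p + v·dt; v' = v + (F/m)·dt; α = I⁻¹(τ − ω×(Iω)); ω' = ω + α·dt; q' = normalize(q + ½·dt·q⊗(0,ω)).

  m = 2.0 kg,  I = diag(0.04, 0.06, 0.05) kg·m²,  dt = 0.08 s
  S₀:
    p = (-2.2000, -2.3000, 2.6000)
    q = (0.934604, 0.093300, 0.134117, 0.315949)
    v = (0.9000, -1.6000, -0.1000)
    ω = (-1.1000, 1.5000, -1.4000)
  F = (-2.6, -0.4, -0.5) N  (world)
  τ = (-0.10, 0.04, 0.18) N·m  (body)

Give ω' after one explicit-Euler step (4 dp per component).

ω×(Iω) gyroscopic = (0.0210, -0.0154, -0.0330)
α = I⁻¹(τ − ω×Iω) = (-3.0250, 0.9233, 4.2600)
new body rate ω' = (-1.3420, 1.5739, -1.0592)

ω' = (-1.3420, 1.5739, -1.0592)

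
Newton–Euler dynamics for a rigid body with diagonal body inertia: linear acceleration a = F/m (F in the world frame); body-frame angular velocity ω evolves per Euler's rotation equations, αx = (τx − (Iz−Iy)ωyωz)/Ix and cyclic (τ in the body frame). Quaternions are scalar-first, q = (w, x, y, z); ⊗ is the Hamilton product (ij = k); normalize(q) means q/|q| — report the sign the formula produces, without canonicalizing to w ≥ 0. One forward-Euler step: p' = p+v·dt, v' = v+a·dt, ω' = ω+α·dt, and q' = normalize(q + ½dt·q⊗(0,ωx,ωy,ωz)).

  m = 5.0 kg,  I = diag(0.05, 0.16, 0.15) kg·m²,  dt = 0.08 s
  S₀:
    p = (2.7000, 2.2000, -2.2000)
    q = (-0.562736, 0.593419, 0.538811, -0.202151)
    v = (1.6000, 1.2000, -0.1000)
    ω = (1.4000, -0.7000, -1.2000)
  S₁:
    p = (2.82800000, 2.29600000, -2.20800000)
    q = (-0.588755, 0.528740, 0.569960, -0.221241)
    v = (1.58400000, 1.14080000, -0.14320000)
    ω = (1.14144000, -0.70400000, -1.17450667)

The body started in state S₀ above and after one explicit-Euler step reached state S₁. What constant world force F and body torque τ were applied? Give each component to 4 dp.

F = (-1.0000, -3.7000, -2.7000)
τ = (-0.1700, 0.1600, -0.0600)

ω₁ − ω₀ = (-0.25856000, -0.00400000, 0.02549333)
precession coupling = (-0.0084, 0.1680, -0.1078)
τ = I·(Δω/dt) + ω₀×(Iω₀) = (-0.1700, 0.1600, -0.0600)
velocity change Δv = (-0.01600000, -0.05920000, -0.04320000)
F = m·Δv/dt = (-1.0000, -3.7000, -2.7000)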